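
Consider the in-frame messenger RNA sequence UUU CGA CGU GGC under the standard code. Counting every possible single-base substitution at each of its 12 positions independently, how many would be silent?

Codon 1 (UUU, Phe): 1 synonymous substitution.
Codon 2 (CGA, Arg): 4 synonymous substitutions.
Codon 3 (CGU, Arg): 3 synonymous substitutions.
Codon 4 (GGC, Gly): 3 synonymous substitutions.
Total: 1 + 4 + 3 + 3 = 11.

11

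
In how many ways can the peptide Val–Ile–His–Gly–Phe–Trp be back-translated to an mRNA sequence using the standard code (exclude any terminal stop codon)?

192

Val: 4 codons.
Ile: 3 codons.
His: 2 codons.
Gly: 4 codons.
Phe: 2 codons.
Trp: 1 codon.
4 × 3 × 2 × 4 × 2 × 1 = 192.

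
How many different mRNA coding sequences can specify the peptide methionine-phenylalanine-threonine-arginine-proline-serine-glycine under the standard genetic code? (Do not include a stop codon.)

4608

Met: 1 codon.
Phe: 2 codons.
Thr: 4 codons.
Arg: 6 codons.
Pro: 4 codons.
Ser: 6 codons.
Gly: 4 codons.
1 × 2 × 4 × 6 × 4 × 6 × 4 = 4608.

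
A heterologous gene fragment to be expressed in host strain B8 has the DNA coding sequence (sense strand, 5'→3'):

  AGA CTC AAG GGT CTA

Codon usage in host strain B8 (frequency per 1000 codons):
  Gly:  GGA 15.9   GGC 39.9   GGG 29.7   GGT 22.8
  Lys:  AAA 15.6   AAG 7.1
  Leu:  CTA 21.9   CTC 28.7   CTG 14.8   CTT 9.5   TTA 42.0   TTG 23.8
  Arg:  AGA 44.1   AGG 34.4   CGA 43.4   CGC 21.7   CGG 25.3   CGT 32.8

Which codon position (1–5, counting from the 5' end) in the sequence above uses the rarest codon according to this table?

Codon 1 AGA (Arg): 44.1 per 1000.
Codon 2 CTC (Leu): 28.7 per 1000.
Codon 3 AAG (Lys): 7.1 per 1000.
Codon 4 GGT (Gly): 22.8 per 1000.
Codon 5 CTA (Leu): 21.9 per 1000.
Lowest frequency is 7.1 at codon 3.

3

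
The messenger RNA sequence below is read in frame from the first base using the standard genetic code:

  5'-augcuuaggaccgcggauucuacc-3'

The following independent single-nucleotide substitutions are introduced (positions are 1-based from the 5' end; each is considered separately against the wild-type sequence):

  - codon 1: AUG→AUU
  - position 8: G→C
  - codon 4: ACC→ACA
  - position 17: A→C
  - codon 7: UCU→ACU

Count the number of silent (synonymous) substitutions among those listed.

1

Codon 1: AUG (Met) → AUU (Ile) — missense.
Codon 3: AGG (Arg) → ACG (Thr) — missense.
Codon 4: ACC (Thr) → ACA (Thr) — synonymous.
Codon 6: GAU (Asp) → GCU (Ala) — missense.
Codon 7: UCU (Ser) → ACU (Thr) — missense.
Synonymous: 1 of 5.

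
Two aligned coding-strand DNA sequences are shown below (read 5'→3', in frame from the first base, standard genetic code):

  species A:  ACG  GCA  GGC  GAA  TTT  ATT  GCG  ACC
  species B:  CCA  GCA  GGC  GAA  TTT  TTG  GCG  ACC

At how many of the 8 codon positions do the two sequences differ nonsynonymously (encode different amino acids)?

Codon 1: ACG Thr / CCA Pro — nonsynonymous.
Codon 2: GCA Ala / GCA Ala — identical.
Codon 3: GGC Gly / GGC Gly — identical.
Codon 4: GAA Glu / GAA Glu — identical.
Codon 5: TTT Phe / TTT Phe — identical.
Codon 6: ATT Ile / TTG Leu — nonsynonymous.
Codon 7: GCG Ala / GCG Ala — identical.
Codon 8: ACC Thr / ACC Thr — identical.
Nonsynonymous differences: 2.

2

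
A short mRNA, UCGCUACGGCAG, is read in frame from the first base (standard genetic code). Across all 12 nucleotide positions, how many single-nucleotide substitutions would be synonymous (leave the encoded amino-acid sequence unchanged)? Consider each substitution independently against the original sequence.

Codon 1 (UCG, Ser): 3 synonymous substitutions.
Codon 2 (CUA, Leu): 4 synonymous substitutions.
Codon 3 (CGG, Arg): 4 synonymous substitutions.
Codon 4 (CAG, Gln): 1 synonymous substitution.
Total: 3 + 4 + 4 + 1 = 12.

12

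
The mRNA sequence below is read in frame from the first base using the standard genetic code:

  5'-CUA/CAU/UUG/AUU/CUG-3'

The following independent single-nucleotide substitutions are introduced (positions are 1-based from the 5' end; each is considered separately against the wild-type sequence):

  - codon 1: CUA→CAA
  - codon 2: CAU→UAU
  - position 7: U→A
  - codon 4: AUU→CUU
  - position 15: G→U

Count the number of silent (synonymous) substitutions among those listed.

Codon 1: CUA (Leu) → CAA (Gln) — missense.
Codon 2: CAU (His) → UAU (Tyr) — missense.
Codon 3: UUG (Leu) → AUG (Met) — missense.
Codon 4: AUU (Ile) → CUU (Leu) — missense.
Codon 5: CUG (Leu) → CUU (Leu) — synonymous.
Synonymous: 1 of 5.

1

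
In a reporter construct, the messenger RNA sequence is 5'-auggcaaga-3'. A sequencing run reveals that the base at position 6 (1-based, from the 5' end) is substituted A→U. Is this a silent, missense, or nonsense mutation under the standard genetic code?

Position 6 falls in codon 2: GCA → Ala.
After the substitution the codon is GCU → Ala.
Both encode Ala, so the change is synonymous.

silent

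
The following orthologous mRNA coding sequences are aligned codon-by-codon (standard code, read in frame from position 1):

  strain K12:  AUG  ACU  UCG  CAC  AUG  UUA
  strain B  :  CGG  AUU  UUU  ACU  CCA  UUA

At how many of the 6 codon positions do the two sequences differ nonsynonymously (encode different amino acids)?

Codon 1: AUG Met / CGG Arg — nonsynonymous.
Codon 2: ACU Thr / AUU Ile — nonsynonymous.
Codon 3: UCG Ser / UUU Phe — nonsynonymous.
Codon 4: CAC His / ACU Thr — nonsynonymous.
Codon 5: AUG Met / CCA Pro — nonsynonymous.
Codon 6: UUA Leu / UUA Leu — identical.
Nonsynonymous differences: 5.

5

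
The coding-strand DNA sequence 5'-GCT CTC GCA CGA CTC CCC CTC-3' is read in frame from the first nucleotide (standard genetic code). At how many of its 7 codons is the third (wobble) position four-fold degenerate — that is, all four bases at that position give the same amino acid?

Codon 1 GCT (Ala): third position 4-fold.
Codon 2 CTC (Leu): third position 4-fold.
Codon 3 GCA (Ala): third position 4-fold.
Codon 4 CGA (Arg): third position 4-fold.
Codon 5 CTC (Leu): third position 4-fold.
Codon 6 CCC (Pro): third position 4-fold.
Codon 7 CTC (Leu): third position 4-fold.
Four-fold degenerate third positions: 7.

7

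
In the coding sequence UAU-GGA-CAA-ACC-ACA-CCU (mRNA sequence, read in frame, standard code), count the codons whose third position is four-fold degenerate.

Codon 1 UAU (Tyr): third position 2-fold.
Codon 2 GGA (Gly): third position 4-fold.
Codon 3 CAA (Gln): third position 2-fold.
Codon 4 ACC (Thr): third position 4-fold.
Codon 5 ACA (Thr): third position 4-fold.
Codon 6 CCU (Pro): third position 4-fold.
Four-fold degenerate third positions: 4.

4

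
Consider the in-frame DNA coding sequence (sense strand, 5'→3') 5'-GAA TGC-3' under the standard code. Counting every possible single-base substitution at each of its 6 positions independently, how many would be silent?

Codon 1 (GAA, Glu): 1 synonymous substitution.
Codon 2 (TGC, Cys): 1 synonymous substitution.
Total: 1 + 1 = 2.

2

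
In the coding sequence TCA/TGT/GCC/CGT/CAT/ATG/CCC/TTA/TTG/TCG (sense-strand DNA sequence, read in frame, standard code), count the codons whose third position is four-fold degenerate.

5

Codon 1 TCA (Ser): third position 4-fold.
Codon 2 TGT (Cys): third position 2-fold.
Codon 3 GCC (Ala): third position 4-fold.
Codon 4 CGT (Arg): third position 4-fold.
Codon 5 CAT (His): third position 2-fold.
Codon 6 ATG (Met): third position 1-fold.
Codon 7 CCC (Pro): third position 4-fold.
Codon 8 TTA (Leu): third position 2-fold.
Codon 9 TTG (Leu): third position 2-fold.
Codon 10 TCG (Ser): third position 4-fold.
Four-fold degenerate third positions: 5.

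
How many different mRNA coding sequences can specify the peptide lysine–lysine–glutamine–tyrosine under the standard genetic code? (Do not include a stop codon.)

16

Lys: 2 codons.
Lys: 2 codons.
Gln: 2 codons.
Tyr: 2 codons.
2 × 2 × 2 × 2 = 16.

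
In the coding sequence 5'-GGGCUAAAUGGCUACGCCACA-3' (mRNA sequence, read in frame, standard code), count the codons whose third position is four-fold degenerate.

5

Codon 1 GGG (Gly): third position 4-fold.
Codon 2 CUA (Leu): third position 4-fold.
Codon 3 AAU (Asn): third position 2-fold.
Codon 4 GGC (Gly): third position 4-fold.
Codon 5 UAC (Tyr): third position 2-fold.
Codon 6 GCC (Ala): third position 4-fold.
Codon 7 ACA (Thr): third position 4-fold.
Four-fold degenerate third positions: 5.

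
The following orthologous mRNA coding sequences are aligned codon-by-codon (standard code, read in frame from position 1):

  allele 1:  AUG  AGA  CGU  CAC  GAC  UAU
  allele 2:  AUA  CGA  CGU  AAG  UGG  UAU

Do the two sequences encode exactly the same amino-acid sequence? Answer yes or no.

Codon 1: AUG Met / AUA Ile — nonsynonymous.
Codon 2: AGA Arg / CGA Arg — synonymous.
Codon 3: CGU Arg / CGU Arg — identical.
Codon 4: CAC His / AAG Lys — nonsynonymous.
Codon 5: GAC Asp / UGG Trp — nonsynonymous.
Codon 6: UAU Tyr / UAU Tyr — identical.
Nonsynonymous differences: 3 → different protein.

no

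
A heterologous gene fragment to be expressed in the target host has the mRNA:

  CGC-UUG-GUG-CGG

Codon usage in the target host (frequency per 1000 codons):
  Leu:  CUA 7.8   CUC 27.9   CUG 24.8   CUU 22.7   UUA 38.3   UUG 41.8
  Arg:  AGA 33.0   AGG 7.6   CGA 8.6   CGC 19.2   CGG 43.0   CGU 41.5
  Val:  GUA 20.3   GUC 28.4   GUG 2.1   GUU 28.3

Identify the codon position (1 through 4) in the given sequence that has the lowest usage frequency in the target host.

Codon 1 CGC (Arg): 19.2 per 1000.
Codon 2 UUG (Leu): 41.8 per 1000.
Codon 3 GUG (Val): 2.1 per 1000.
Codon 4 CGG (Arg): 43.0 per 1000.
Lowest frequency is 2.1 at codon 3.

3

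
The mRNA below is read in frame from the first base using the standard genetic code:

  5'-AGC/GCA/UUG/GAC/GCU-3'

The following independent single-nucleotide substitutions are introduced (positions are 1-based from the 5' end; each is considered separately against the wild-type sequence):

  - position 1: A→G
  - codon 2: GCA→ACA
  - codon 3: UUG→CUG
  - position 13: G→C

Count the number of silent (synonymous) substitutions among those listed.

1

Codon 1: AGC (Ser) → GGC (Gly) — missense.
Codon 2: GCA (Ala) → ACA (Thr) — missense.
Codon 3: UUG (Leu) → CUG (Leu) — synonymous.
Codon 5: GCU (Ala) → CCU (Pro) — missense.
Synonymous: 1 of 4.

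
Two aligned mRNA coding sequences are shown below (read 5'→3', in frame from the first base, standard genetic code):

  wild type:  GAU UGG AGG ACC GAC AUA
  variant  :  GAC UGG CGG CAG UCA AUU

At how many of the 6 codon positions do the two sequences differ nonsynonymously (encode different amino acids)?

Codon 1: GAU Asp / GAC Asp — synonymous.
Codon 2: UGG Trp / UGG Trp — identical.
Codon 3: AGG Arg / CGG Arg — synonymous.
Codon 4: ACC Thr / CAG Gln — nonsynonymous.
Codon 5: GAC Asp / UCA Ser — nonsynonymous.
Codon 6: AUA Ile / AUU Ile — synonymous.
Nonsynonymous differences: 2.

2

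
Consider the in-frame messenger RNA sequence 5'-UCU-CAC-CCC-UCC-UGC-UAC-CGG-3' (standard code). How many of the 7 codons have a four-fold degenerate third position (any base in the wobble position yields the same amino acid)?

Codon 1 UCU (Ser): third position 4-fold.
Codon 2 CAC (His): third position 2-fold.
Codon 3 CCC (Pro): third position 4-fold.
Codon 4 UCC (Ser): third position 4-fold.
Codon 5 UGC (Cys): third position 2-fold.
Codon 6 UAC (Tyr): third position 2-fold.
Codon 7 CGG (Arg): third position 4-fold.
Four-fold degenerate third positions: 4.

4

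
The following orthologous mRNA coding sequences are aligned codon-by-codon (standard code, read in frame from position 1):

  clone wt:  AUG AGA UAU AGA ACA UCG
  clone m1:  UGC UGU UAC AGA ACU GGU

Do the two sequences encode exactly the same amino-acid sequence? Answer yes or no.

no

Codon 1: AUG Met / UGC Cys — nonsynonymous.
Codon 2: AGA Arg / UGU Cys — nonsynonymous.
Codon 3: UAU Tyr / UAC Tyr — synonymous.
Codon 4: AGA Arg / AGA Arg — identical.
Codon 5: ACA Thr / ACU Thr — synonymous.
Codon 6: UCG Ser / GGU Gly — nonsynonymous.
Nonsynonymous differences: 3 → different protein.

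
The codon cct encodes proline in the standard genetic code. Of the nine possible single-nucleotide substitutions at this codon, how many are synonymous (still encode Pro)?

Position 1: none → 0 synonymous.
Position 2: none → 0 synonymous.
Position 3: CCC, CCA, CCG → 3 synonymous.
Total: 0 + 0 + 3 = 3.

3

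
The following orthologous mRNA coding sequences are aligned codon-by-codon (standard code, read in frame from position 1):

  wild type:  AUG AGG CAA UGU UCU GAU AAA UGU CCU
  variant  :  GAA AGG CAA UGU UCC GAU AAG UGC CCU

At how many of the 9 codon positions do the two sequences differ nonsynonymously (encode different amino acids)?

1

Codon 1: AUG Met / GAA Glu — nonsynonymous.
Codon 2: AGG Arg / AGG Arg — identical.
Codon 3: CAA Gln / CAA Gln — identical.
Codon 4: UGU Cys / UGU Cys — identical.
Codon 5: UCU Ser / UCC Ser — synonymous.
Codon 6: GAU Asp / GAU Asp — identical.
Codon 7: AAA Lys / AAG Lys — synonymous.
Codon 8: UGU Cys / UGC Cys — synonymous.
Codon 9: CCU Pro / CCU Pro — identical.
Nonsynonymous differences: 1.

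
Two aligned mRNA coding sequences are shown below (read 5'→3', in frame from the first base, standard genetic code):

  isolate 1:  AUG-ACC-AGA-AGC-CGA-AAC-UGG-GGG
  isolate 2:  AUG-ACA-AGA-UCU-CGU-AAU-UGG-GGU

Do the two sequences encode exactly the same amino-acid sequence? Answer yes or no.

yes

Codon 1: AUG Met / AUG Met — identical.
Codon 2: ACC Thr / ACA Thr — synonymous.
Codon 3: AGA Arg / AGA Arg — identical.
Codon 4: AGC Ser / UCU Ser — synonymous.
Codon 5: CGA Arg / CGU Arg — synonymous.
Codon 6: AAC Asn / AAU Asn — synonymous.
Codon 7: UGG Trp / UGG Trp — identical.
Codon 8: GGG Gly / GGU Gly — synonymous.
Nonsynonymous differences: 0 → same protein.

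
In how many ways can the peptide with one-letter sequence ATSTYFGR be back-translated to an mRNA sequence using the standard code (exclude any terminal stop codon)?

Ala: 4 codons.
Thr: 4 codons.
Ser: 6 codons.
Thr: 4 codons.
Tyr: 2 codons.
Phe: 2 codons.
Gly: 4 codons.
Arg: 6 codons.
4 × 4 × 6 × 4 × 2 × 2 × 4 × 6 = 36864.

36864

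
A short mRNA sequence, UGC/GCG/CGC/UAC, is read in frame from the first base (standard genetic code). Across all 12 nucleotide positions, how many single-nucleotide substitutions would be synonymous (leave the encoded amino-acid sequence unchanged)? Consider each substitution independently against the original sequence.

Codon 1 (UGC, Cys): 1 synonymous substitution.
Codon 2 (GCG, Ala): 3 synonymous substitutions.
Codon 3 (CGC, Arg): 3 synonymous substitutions.
Codon 4 (UAC, Tyr): 1 synonymous substitution.
Total: 1 + 3 + 3 + 1 = 8.

8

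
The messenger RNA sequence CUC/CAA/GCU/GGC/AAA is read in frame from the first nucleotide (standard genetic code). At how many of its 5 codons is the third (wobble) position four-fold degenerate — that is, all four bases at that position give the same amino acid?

Codon 1 CUC (Leu): third position 4-fold.
Codon 2 CAA (Gln): third position 2-fold.
Codon 3 GCU (Ala): third position 4-fold.
Codon 4 GGC (Gly): third position 4-fold.
Codon 5 AAA (Lys): third position 2-fold.
Four-fold degenerate third positions: 3.

3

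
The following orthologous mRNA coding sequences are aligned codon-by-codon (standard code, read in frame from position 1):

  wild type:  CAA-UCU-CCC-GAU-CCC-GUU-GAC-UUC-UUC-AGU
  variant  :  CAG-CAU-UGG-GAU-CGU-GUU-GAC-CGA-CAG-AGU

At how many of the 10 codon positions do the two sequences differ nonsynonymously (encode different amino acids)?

5

Codon 1: CAA Gln / CAG Gln — synonymous.
Codon 2: UCU Ser / CAU His — nonsynonymous.
Codon 3: CCC Pro / UGG Trp — nonsynonymous.
Codon 4: GAU Asp / GAU Asp — identical.
Codon 5: CCC Pro / CGU Arg — nonsynonymous.
Codon 6: GUU Val / GUU Val — identical.
Codon 7: GAC Asp / GAC Asp — identical.
Codon 8: UUC Phe / CGA Arg — nonsynonymous.
Codon 9: UUC Phe / CAG Gln — nonsynonymous.
Codon 10: AGU Ser / AGU Ser — identical.
Nonsynonymous differences: 5.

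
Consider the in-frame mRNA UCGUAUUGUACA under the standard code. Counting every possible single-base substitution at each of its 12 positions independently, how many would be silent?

8

Codon 1 (UCG, Ser): 3 synonymous substitutions.
Codon 2 (UAU, Tyr): 1 synonymous substitution.
Codon 3 (UGU, Cys): 1 synonymous substitution.
Codon 4 (ACA, Thr): 3 synonymous substitutions.
Total: 3 + 1 + 1 + 3 = 8.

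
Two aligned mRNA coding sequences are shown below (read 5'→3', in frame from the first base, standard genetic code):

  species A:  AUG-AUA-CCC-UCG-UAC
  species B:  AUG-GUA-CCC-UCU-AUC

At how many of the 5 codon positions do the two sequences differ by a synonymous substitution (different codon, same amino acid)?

Codon 1: AUG Met / AUG Met — identical.
Codon 2: AUA Ile / GUA Val — nonsynonymous.
Codon 3: CCC Pro / CCC Pro — identical.
Codon 4: UCG Ser / UCU Ser — synonymous.
Codon 5: UAC Tyr / AUC Ile — nonsynonymous.
Synonymous differences: 1.

1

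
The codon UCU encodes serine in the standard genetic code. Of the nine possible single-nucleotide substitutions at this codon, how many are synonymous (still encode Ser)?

3

Position 1: none → 0 synonymous.
Position 2: none → 0 synonymous.
Position 3: UCC, UCA, UCG → 3 synonymous.
Total: 0 + 0 + 3 = 3.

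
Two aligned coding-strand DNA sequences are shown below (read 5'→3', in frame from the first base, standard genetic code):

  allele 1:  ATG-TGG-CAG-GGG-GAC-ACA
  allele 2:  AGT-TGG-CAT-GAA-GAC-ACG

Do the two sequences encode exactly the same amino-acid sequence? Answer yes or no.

Codon 1: ATG Met / AGT Ser — nonsynonymous.
Codon 2: TGG Trp / TGG Trp — identical.
Codon 3: CAG Gln / CAT His — nonsynonymous.
Codon 4: GGG Gly / GAA Glu — nonsynonymous.
Codon 5: GAC Asp / GAC Asp — identical.
Codon 6: ACA Thr / ACG Thr — synonymous.
Nonsynonymous differences: 3 → different protein.

no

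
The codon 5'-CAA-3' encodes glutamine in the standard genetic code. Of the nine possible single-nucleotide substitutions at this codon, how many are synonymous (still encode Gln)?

1

Position 1: none → 0 synonymous.
Position 2: none → 0 synonymous.
Position 3: CAG → 1 synonymous.
Total: 0 + 0 + 1 = 1.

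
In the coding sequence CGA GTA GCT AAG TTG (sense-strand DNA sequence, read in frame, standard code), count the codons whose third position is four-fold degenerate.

3

Codon 1 CGA (Arg): third position 4-fold.
Codon 2 GTA (Val): third position 4-fold.
Codon 3 GCT (Ala): third position 4-fold.
Codon 4 AAG (Lys): third position 2-fold.
Codon 5 TTG (Leu): third position 2-fold.
Four-fold degenerate third positions: 3.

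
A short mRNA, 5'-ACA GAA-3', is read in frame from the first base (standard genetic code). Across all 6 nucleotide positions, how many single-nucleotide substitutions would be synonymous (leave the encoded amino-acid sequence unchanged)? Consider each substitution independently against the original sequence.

4

Codon 1 (ACA, Thr): 3 synonymous substitutions.
Codon 2 (GAA, Glu): 1 synonymous substitution.
Total: 3 + 1 = 4.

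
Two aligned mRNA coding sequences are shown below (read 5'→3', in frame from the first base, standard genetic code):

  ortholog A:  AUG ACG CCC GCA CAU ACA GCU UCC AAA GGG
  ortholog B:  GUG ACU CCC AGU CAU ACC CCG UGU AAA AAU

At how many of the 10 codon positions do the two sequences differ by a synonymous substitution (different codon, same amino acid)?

2

Codon 1: AUG Met / GUG Val — nonsynonymous.
Codon 2: ACG Thr / ACU Thr — synonymous.
Codon 3: CCC Pro / CCC Pro — identical.
Codon 4: GCA Ala / AGU Ser — nonsynonymous.
Codon 5: CAU His / CAU His — identical.
Codon 6: ACA Thr / ACC Thr — synonymous.
Codon 7: GCU Ala / CCG Pro — nonsynonymous.
Codon 8: UCC Ser / UGU Cys — nonsynonymous.
Codon 9: AAA Lys / AAA Lys — identical.
Codon 10: GGG Gly / AAU Asn — nonsynonymous.
Synonymous differences: 2.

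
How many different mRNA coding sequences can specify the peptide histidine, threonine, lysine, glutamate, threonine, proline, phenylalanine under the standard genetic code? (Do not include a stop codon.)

1024

His: 2 codons.
Thr: 4 codons.
Lys: 2 codons.
Glu: 2 codons.
Thr: 4 codons.
Pro: 4 codons.
Phe: 2 codons.
2 × 4 × 2 × 2 × 4 × 4 × 2 = 1024.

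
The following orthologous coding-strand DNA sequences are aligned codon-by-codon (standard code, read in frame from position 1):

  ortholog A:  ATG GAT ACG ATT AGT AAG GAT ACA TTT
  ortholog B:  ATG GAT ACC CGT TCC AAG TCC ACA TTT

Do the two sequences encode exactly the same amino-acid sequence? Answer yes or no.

no

Codon 1: ATG Met / ATG Met — identical.
Codon 2: GAT Asp / GAT Asp — identical.
Codon 3: ACG Thr / ACC Thr — synonymous.
Codon 4: ATT Ile / CGT Arg — nonsynonymous.
Codon 5: AGT Ser / TCC Ser — synonymous.
Codon 6: AAG Lys / AAG Lys — identical.
Codon 7: GAT Asp / TCC Ser — nonsynonymous.
Codon 8: ACA Thr / ACA Thr — identical.
Codon 9: TTT Phe / TTT Phe — identical.
Nonsynonymous differences: 2 → different protein.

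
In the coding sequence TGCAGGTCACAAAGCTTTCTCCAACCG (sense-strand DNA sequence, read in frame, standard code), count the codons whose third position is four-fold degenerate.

3

Codon 1 TGC (Cys): third position 2-fold.
Codon 2 AGG (Arg): third position 2-fold.
Codon 3 TCA (Ser): third position 4-fold.
Codon 4 CAA (Gln): third position 2-fold.
Codon 5 AGC (Ser): third position 2-fold.
Codon 6 TTT (Phe): third position 2-fold.
Codon 7 CTC (Leu): third position 4-fold.
Codon 8 CAA (Gln): third position 2-fold.
Codon 9 CCG (Pro): third position 4-fold.
Four-fold degenerate third positions: 3.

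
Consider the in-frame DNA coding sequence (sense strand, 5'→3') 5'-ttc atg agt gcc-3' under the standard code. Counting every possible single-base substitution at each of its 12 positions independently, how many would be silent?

5

Codon 1 (TTC, Phe): 1 synonymous substitution.
Codon 2 (ATG, Met): 0 synonymous substitutions.
Codon 3 (AGT, Ser): 1 synonymous substitution.
Codon 4 (GCC, Ala): 3 synonymous substitutions.
Total: 1 + 0 + 1 + 3 = 5.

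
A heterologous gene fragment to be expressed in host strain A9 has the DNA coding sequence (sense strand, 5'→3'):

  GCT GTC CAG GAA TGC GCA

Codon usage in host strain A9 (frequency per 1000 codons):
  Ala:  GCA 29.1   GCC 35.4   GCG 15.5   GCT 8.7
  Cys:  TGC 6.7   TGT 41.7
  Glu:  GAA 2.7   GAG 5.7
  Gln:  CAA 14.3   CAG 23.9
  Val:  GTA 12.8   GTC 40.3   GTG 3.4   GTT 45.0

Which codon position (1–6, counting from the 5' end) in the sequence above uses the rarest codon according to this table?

4

Codon 1 GCT (Ala): 8.7 per 1000.
Codon 2 GTC (Val): 40.3 per 1000.
Codon 3 CAG (Gln): 23.9 per 1000.
Codon 4 GAA (Glu): 2.7 per 1000.
Codon 5 TGC (Cys): 6.7 per 1000.
Codon 6 GCA (Ala): 29.1 per 1000.
Lowest frequency is 2.7 at codon 4.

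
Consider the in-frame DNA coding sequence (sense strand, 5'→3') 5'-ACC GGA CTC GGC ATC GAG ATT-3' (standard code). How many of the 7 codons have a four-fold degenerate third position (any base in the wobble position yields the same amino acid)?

4

Codon 1 ACC (Thr): third position 4-fold.
Codon 2 GGA (Gly): third position 4-fold.
Codon 3 CTC (Leu): third position 4-fold.
Codon 4 GGC (Gly): third position 4-fold.
Codon 5 ATC (Ile): third position 3-fold.
Codon 6 GAG (Glu): third position 2-fold.
Codon 7 ATT (Ile): third position 3-fold.
Four-fold degenerate third positions: 4.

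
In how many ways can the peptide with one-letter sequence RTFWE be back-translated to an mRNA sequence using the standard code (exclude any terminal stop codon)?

Arg: 6 codons.
Thr: 4 codons.
Phe: 2 codons.
Trp: 1 codon.
Glu: 2 codons.
6 × 4 × 2 × 1 × 2 = 96.

96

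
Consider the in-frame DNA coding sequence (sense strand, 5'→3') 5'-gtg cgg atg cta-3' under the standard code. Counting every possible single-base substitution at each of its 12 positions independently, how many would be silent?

11

Codon 1 (GTG, Val): 3 synonymous substitutions.
Codon 2 (CGG, Arg): 4 synonymous substitutions.
Codon 3 (ATG, Met): 0 synonymous substitutions.
Codon 4 (CTA, Leu): 4 synonymous substitutions.
Total: 3 + 4 + 0 + 4 = 11.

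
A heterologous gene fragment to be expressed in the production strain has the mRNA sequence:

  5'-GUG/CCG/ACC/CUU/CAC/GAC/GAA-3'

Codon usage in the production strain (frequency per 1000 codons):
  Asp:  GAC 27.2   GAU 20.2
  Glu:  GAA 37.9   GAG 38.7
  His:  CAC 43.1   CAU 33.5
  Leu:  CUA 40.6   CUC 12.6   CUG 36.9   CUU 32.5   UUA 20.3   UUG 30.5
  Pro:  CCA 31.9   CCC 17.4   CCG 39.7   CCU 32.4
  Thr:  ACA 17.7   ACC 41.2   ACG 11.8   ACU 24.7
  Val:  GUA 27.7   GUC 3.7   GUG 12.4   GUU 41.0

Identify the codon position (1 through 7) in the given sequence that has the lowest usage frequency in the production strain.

1

Codon 1 GUG (Val): 12.4 per 1000.
Codon 2 CCG (Pro): 39.7 per 1000.
Codon 3 ACC (Thr): 41.2 per 1000.
Codon 4 CUU (Leu): 32.5 per 1000.
Codon 5 CAC (His): 43.1 per 1000.
Codon 6 GAC (Asp): 27.2 per 1000.
Codon 7 GAA (Glu): 37.9 per 1000.
Lowest frequency is 12.4 at codon 1.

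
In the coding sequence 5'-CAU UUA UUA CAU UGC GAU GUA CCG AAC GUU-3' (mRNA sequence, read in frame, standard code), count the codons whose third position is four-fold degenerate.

Codon 1 CAU (His): third position 2-fold.
Codon 2 UUA (Leu): third position 2-fold.
Codon 3 UUA (Leu): third position 2-fold.
Codon 4 CAU (His): third position 2-fold.
Codon 5 UGC (Cys): third position 2-fold.
Codon 6 GAU (Asp): third position 2-fold.
Codon 7 GUA (Val): third position 4-fold.
Codon 8 CCG (Pro): third position 4-fold.
Codon 9 AAC (Asn): third position 2-fold.
Codon 10 GUU (Val): third position 4-fold.
Four-fold degenerate third positions: 3.

3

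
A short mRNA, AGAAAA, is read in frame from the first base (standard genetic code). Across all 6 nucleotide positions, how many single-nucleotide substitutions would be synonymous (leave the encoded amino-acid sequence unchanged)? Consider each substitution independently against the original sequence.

Codon 1 (AGA, Arg): 2 synonymous substitutions.
Codon 2 (AAA, Lys): 1 synonymous substitution.
Total: 2 + 1 = 3.

3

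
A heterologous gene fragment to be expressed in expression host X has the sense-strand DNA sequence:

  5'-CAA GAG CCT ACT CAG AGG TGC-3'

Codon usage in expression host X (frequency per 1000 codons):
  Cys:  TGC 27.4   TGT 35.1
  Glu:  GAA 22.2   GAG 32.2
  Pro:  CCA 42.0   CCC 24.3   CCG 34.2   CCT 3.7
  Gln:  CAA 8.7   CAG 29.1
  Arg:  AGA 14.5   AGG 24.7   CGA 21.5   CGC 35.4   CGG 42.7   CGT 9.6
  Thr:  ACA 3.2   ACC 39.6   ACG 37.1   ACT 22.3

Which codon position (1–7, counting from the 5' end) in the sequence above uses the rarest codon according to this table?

3

Codon 1 CAA (Gln): 8.7 per 1000.
Codon 2 GAG (Glu): 32.2 per 1000.
Codon 3 CCT (Pro): 3.7 per 1000.
Codon 4 ACT (Thr): 22.3 per 1000.
Codon 5 CAG (Gln): 29.1 per 1000.
Codon 6 AGG (Arg): 24.7 per 1000.
Codon 7 TGC (Cys): 27.4 per 1000.
Lowest frequency is 3.7 at codon 3.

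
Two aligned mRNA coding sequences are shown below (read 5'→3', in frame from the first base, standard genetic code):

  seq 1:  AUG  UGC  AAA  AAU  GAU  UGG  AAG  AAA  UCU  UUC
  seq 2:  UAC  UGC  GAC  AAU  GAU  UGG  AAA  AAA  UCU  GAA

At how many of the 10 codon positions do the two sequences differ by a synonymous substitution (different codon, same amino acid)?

Codon 1: AUG Met / UAC Tyr — nonsynonymous.
Codon 2: UGC Cys / UGC Cys — identical.
Codon 3: AAA Lys / GAC Asp — nonsynonymous.
Codon 4: AAU Asn / AAU Asn — identical.
Codon 5: GAU Asp / GAU Asp — identical.
Codon 6: UGG Trp / UGG Trp — identical.
Codon 7: AAG Lys / AAA Lys — synonymous.
Codon 8: AAA Lys / AAA Lys — identical.
Codon 9: UCU Ser / UCU Ser — identical.
Codon 10: UUC Phe / GAA Glu — nonsynonymous.
Synonymous differences: 1.

1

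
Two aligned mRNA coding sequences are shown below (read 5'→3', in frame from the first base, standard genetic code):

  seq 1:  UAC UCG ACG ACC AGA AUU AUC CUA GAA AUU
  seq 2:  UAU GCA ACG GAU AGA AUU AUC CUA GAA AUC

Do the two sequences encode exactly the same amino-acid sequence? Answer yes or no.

Codon 1: UAC Tyr / UAU Tyr — synonymous.
Codon 2: UCG Ser / GCA Ala — nonsynonymous.
Codon 3: ACG Thr / ACG Thr — identical.
Codon 4: ACC Thr / GAU Asp — nonsynonymous.
Codon 5: AGA Arg / AGA Arg — identical.
Codon 6: AUU Ile / AUU Ile — identical.
Codon 7: AUC Ile / AUC Ile — identical.
Codon 8: CUA Leu / CUA Leu — identical.
Codon 9: GAA Glu / GAA Glu — identical.
Codon 10: AUU Ile / AUC Ile — synonymous.
Nonsynonymous differences: 2 → different protein.

no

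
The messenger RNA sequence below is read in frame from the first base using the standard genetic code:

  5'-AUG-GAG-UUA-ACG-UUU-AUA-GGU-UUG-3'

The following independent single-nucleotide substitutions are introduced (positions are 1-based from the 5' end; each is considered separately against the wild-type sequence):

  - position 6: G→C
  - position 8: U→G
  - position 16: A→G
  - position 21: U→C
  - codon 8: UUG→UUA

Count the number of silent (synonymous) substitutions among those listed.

2

Codon 2: GAG (Glu) → GAC (Asp) — missense.
Codon 3: UUA (Leu) → UGA (Stop) — nonsense.
Codon 6: AUA (Ile) → GUA (Val) — missense.
Codon 7: GGU (Gly) → GGC (Gly) — synonymous.
Codon 8: UUG (Leu) → UUA (Leu) — synonymous.
Synonymous: 2 of 5.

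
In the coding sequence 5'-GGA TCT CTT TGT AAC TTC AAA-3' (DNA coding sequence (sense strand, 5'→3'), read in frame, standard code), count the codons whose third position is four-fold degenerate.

3

Codon 1 GGA (Gly): third position 4-fold.
Codon 2 TCT (Ser): third position 4-fold.
Codon 3 CTT (Leu): third position 4-fold.
Codon 4 TGT (Cys): third position 2-fold.
Codon 5 AAC (Asn): third position 2-fold.
Codon 6 TTC (Phe): third position 2-fold.
Codon 7 AAA (Lys): third position 2-fold.
Four-fold degenerate third positions: 3.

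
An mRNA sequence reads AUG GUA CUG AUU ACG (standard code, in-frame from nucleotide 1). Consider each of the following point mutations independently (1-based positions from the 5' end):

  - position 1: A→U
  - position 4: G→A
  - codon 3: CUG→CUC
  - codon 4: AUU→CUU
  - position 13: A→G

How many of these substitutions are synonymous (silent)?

Codon 1: AUG (Met) → UUG (Leu) — missense.
Codon 2: GUA (Val) → AUA (Ile) — missense.
Codon 3: CUG (Leu) → CUC (Leu) — synonymous.
Codon 4: AUU (Ile) → CUU (Leu) — missense.
Codon 5: ACG (Thr) → GCG (Ala) — missense.
Synonymous: 1 of 5.

1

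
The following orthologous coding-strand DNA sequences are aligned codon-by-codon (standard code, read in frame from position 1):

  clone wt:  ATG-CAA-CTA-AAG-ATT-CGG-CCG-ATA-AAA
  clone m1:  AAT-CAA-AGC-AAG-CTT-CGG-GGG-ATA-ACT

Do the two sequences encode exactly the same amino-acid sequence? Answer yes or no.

no

Codon 1: ATG Met / AAT Asn — nonsynonymous.
Codon 2: CAA Gln / CAA Gln — identical.
Codon 3: CTA Leu / AGC Ser — nonsynonymous.
Codon 4: AAG Lys / AAG Lys — identical.
Codon 5: ATT Ile / CTT Leu — nonsynonymous.
Codon 6: CGG Arg / CGG Arg — identical.
Codon 7: CCG Pro / GGG Gly — nonsynonymous.
Codon 8: ATA Ile / ATA Ile — identical.
Codon 9: AAA Lys / ACT Thr — nonsynonymous.
Nonsynonymous differences: 5 → different protein.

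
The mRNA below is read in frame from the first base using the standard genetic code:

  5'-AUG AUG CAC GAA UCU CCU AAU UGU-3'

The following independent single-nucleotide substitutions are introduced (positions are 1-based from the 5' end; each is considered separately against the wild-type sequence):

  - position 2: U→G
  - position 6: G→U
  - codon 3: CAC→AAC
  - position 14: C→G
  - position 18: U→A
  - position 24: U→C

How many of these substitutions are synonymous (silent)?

Codon 1: AUG (Met) → AGG (Arg) — missense.
Codon 2: AUG (Met) → AUU (Ile) — missense.
Codon 3: CAC (His) → AAC (Asn) — missense.
Codon 5: UCU (Ser) → UGU (Cys) — missense.
Codon 6: CCU (Pro) → CCA (Pro) — synonymous.
Codon 8: UGU (Cys) → UGC (Cys) — synonymous.
Synonymous: 2 of 6.

2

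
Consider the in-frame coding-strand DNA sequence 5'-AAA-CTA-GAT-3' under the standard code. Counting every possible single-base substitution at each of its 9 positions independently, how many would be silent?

6

Codon 1 (AAA, Lys): 1 synonymous substitution.
Codon 2 (CTA, Leu): 4 synonymous substitutions.
Codon 3 (GAT, Asp): 1 synonymous substitution.
Total: 1 + 4 + 1 = 6.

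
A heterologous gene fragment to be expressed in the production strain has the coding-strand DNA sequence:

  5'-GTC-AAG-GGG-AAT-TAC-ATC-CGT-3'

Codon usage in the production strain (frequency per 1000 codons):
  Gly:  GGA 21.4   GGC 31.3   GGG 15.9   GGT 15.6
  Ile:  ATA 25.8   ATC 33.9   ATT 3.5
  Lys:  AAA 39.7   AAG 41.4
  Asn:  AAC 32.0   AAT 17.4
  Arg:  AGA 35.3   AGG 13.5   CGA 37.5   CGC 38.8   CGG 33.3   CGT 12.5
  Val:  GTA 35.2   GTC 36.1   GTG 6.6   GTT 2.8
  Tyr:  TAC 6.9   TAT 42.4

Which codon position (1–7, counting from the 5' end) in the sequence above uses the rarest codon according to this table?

5

Codon 1 GTC (Val): 36.1 per 1000.
Codon 2 AAG (Lys): 41.4 per 1000.
Codon 3 GGG (Gly): 15.9 per 1000.
Codon 4 AAT (Asn): 17.4 per 1000.
Codon 5 TAC (Tyr): 6.9 per 1000.
Codon 6 ATC (Ile): 33.9 per 1000.
Codon 7 CGT (Arg): 12.5 per 1000.
Lowest frequency is 6.9 at codon 5.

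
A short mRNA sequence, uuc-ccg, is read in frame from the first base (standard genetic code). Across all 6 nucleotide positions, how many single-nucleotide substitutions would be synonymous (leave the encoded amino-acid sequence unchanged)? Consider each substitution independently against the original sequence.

4

Codon 1 (UUC, Phe): 1 synonymous substitution.
Codon 2 (CCG, Pro): 3 synonymous substitutions.
Total: 1 + 3 = 4.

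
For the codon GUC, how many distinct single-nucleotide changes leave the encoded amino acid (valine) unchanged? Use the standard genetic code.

Position 1: none → 0 synonymous.
Position 2: none → 0 synonymous.
Position 3: GUU, GUA, GUG → 3 synonymous.
Total: 0 + 0 + 3 = 3.

3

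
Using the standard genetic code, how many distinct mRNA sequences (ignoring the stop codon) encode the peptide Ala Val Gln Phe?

64

Ala: 4 codons.
Val: 4 codons.
Gln: 2 codons.
Phe: 2 codons.
4 × 4 × 2 × 2 = 64.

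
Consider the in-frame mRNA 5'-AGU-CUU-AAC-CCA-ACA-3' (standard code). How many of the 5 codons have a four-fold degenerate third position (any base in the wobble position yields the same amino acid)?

3

Codon 1 AGU (Ser): third position 2-fold.
Codon 2 CUU (Leu): third position 4-fold.
Codon 3 AAC (Asn): third position 2-fold.
Codon 4 CCA (Pro): third position 4-fold.
Codon 5 ACA (Thr): third position 4-fold.
Four-fold degenerate third positions: 3.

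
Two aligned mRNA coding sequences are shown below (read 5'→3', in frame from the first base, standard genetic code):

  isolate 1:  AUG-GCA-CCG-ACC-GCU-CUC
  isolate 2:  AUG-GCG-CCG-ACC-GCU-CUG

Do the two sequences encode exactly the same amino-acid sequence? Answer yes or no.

yes

Codon 1: AUG Met / AUG Met — identical.
Codon 2: GCA Ala / GCG Ala — synonymous.
Codon 3: CCG Pro / CCG Pro — identical.
Codon 4: ACC Thr / ACC Thr — identical.
Codon 5: GCU Ala / GCU Ala — identical.
Codon 6: CUC Leu / CUG Leu — synonymous.
Nonsynonymous differences: 0 → same protein.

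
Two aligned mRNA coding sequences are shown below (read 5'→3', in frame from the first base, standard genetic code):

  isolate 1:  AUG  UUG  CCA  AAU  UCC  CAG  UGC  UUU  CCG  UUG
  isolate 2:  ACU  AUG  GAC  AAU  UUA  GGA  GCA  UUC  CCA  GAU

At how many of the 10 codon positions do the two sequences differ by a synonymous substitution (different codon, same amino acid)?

2

Codon 1: AUG Met / ACU Thr — nonsynonymous.
Codon 2: UUG Leu / AUG Met — nonsynonymous.
Codon 3: CCA Pro / GAC Asp — nonsynonymous.
Codon 4: AAU Asn / AAU Asn — identical.
Codon 5: UCC Ser / UUA Leu — nonsynonymous.
Codon 6: CAG Gln / GGA Gly — nonsynonymous.
Codon 7: UGC Cys / GCA Ala — nonsynonymous.
Codon 8: UUU Phe / UUC Phe — synonymous.
Codon 9: CCG Pro / CCA Pro — synonymous.
Codon 10: UUG Leu / GAU Asp — nonsynonymous.
Synonymous differences: 2.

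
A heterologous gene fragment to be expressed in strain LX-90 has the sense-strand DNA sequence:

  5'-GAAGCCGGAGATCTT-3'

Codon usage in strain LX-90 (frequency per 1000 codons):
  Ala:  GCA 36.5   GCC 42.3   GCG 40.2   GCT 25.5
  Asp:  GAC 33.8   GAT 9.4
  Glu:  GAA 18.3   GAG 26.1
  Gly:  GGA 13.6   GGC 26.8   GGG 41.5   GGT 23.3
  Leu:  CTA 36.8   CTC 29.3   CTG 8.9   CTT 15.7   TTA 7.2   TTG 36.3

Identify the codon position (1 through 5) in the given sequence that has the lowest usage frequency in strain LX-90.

4

Codon 1 GAA (Glu): 18.3 per 1000.
Codon 2 GCC (Ala): 42.3 per 1000.
Codon 3 GGA (Gly): 13.6 per 1000.
Codon 4 GAT (Asp): 9.4 per 1000.
Codon 5 CTT (Leu): 15.7 per 1000.
Lowest frequency is 9.4 at codon 4.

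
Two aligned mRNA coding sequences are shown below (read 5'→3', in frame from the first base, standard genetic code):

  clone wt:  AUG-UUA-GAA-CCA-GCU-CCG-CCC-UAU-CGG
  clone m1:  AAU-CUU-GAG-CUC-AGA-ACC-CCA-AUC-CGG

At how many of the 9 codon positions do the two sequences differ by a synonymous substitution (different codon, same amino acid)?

Codon 1: AUG Met / AAU Asn — nonsynonymous.
Codon 2: UUA Leu / CUU Leu — synonymous.
Codon 3: GAA Glu / GAG Glu — synonymous.
Codon 4: CCA Pro / CUC Leu — nonsynonymous.
Codon 5: GCU Ala / AGA Arg — nonsynonymous.
Codon 6: CCG Pro / ACC Thr — nonsynonymous.
Codon 7: CCC Pro / CCA Pro — synonymous.
Codon 8: UAU Tyr / AUC Ile — nonsynonymous.
Codon 9: CGG Arg / CGG Arg — identical.
Synonymous differences: 3.

3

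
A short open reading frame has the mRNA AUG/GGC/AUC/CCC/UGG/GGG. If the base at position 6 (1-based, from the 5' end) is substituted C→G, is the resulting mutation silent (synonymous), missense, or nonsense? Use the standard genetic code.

silent

Position 6 falls in codon 2: GGC → Gly.
After the substitution the codon is GGG → Gly.
Both encode Gly, so the change is synonymous.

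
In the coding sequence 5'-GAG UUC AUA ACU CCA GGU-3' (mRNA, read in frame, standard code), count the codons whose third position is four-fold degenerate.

Codon 1 GAG (Glu): third position 2-fold.
Codon 2 UUC (Phe): third position 2-fold.
Codon 3 AUA (Ile): third position 3-fold.
Codon 4 ACU (Thr): third position 4-fold.
Codon 5 CCA (Pro): third position 4-fold.
Codon 6 GGU (Gly): third position 4-fold.
Four-fold degenerate third positions: 3.

3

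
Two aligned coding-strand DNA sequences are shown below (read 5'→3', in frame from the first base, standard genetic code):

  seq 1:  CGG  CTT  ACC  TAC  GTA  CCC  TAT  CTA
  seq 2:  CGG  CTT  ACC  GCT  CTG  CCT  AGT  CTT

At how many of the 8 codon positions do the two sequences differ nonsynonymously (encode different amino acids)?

3

Codon 1: CGG Arg / CGG Arg — identical.
Codon 2: CTT Leu / CTT Leu — identical.
Codon 3: ACC Thr / ACC Thr — identical.
Codon 4: TAC Tyr / GCT Ala — nonsynonymous.
Codon 5: GTA Val / CTG Leu — nonsynonymous.
Codon 6: CCC Pro / CCT Pro — synonymous.
Codon 7: TAT Tyr / AGT Ser — nonsynonymous.
Codon 8: CTA Leu / CTT Leu — synonymous.
Nonsynonymous differences: 3.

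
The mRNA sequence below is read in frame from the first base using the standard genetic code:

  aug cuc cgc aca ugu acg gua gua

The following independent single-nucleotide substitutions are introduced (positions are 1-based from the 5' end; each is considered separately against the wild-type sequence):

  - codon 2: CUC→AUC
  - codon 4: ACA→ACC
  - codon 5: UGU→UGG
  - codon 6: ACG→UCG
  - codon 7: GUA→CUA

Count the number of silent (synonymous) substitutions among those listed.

1

Codon 2: CUC (Leu) → AUC (Ile) — missense.
Codon 4: ACA (Thr) → ACC (Thr) — synonymous.
Codon 5: UGU (Cys) → UGG (Trp) — missense.
Codon 6: ACG (Thr) → UCG (Ser) — missense.
Codon 7: GUA (Val) → CUA (Leu) — missense.
Synonymous: 1 of 5.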